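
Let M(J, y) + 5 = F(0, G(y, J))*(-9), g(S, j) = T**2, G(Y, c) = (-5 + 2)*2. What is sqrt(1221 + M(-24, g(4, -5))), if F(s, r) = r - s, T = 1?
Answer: sqrt(1270) ≈ 35.637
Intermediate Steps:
G(Y, c) = -6 (G(Y, c) = -3*2 = -6)
g(S, j) = 1 (g(S, j) = 1**2 = 1)
M(J, y) = 49 (M(J, y) = -5 + (-6 - 1*0)*(-9) = -5 + (-6 + 0)*(-9) = -5 - 6*(-9) = -5 + 54 = 49)
sqrt(1221 + M(-24, g(4, -5))) = sqrt(1221 + 49) = sqrt(1270)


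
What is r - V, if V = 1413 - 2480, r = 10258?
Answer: 11325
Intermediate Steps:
V = -1067
r - V = 10258 - 1*(-1067) = 10258 + 1067 = 11325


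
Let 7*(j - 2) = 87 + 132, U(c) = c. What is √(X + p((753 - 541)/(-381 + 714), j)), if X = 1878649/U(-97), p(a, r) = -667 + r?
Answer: I*√9221386965/679 ≈ 141.43*I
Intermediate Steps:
j = 233/7 (j = 2 + (87 + 132)/7 = 2 + (⅐)*219 = 2 + 219/7 = 233/7 ≈ 33.286)
X = -1878649/97 (X = 1878649/(-97) = 1878649*(-1/97) = -1878649/97 ≈ -19368.)
√(X + p((753 - 541)/(-381 + 714), j)) = √(-1878649/97 + (-667 + 233/7)) = √(-1878649/97 - 4436/7) = √(-13580835/679) = I*√9221386965/679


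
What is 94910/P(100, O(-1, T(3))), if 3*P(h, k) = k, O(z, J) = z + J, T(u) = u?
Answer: 142365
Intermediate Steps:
O(z, J) = J + z
P(h, k) = k/3
94910/P(100, O(-1, T(3))) = 94910/(((3 - 1)/3)) = 94910/(((⅓)*2)) = 94910/(⅔) = 94910*(3/2) = 142365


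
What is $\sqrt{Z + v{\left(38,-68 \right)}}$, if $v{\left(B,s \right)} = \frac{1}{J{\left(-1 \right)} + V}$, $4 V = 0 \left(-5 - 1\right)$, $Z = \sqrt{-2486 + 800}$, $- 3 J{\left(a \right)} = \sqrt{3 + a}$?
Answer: $\frac{2^{\frac{3}{4}} \sqrt{-3 + 2 i \sqrt{843}}}{2} \approx 4.4156 + 4.6496 i$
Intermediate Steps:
$J{\left(a \right)} = - \frac{\sqrt{3 + a}}{3}$
$Z = i \sqrt{1686}$ ($Z = \sqrt{-1686} = i \sqrt{1686} \approx 41.061 i$)
$V = 0$ ($V = \frac{0 \left(-5 - 1\right)}{4} = \frac{0 \left(-6\right)}{4} = \frac{1}{4} \cdot 0 = 0$)
$v{\left(B,s \right)} = - \frac{3 \sqrt{2}}{2}$ ($v{\left(B,s \right)} = \frac{1}{- \frac{\sqrt{3 - 1}}{3} + 0} = \frac{1}{- \frac{\sqrt{2}}{3} + 0} = \frac{1}{\left(- \frac{1}{3}\right) \sqrt{2}} = - \frac{3 \sqrt{2}}{2}$)
$\sqrt{Z + v{\left(38,-68 \right)}} = \sqrt{i \sqrt{1686} - \frac{3 \sqrt{2}}{2}} = \sqrt{- \frac{3 \sqrt{2}}{2} + i \sqrt{1686}}$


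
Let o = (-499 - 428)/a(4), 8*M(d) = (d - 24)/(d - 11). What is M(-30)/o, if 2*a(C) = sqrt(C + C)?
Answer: -3*sqrt(2)/16892 ≈ -0.00025116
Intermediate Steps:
a(C) = sqrt(2)*sqrt(C)/2 (a(C) = sqrt(C + C)/2 = sqrt(2*C)/2 = (sqrt(2)*sqrt(C))/2 = sqrt(2)*sqrt(C)/2)
M(d) = (-24 + d)/(8*(-11 + d)) (M(d) = ((d - 24)/(d - 11))/8 = ((-24 + d)/(-11 + d))/8 = (-24 + d)/(8*(-11 + d)))
o = -927*sqrt(2)/2 (o = (-499 - 428)/((sqrt(2)*sqrt(4)/2)) = -927*sqrt(2)/2 ≈ -655.49)
M(-30)/o = ((-24 - 30)/(8*(-11 - 30)))/((-927*sqrt(2)/2)) = ((1/8)*(-54)/(-41))*(-sqrt(2)/927) = ((1/8)*(-1/41)*(-54))*(-sqrt(2)/927) = 27*(-sqrt(2)/927)/164 = -3*sqrt(2)/16892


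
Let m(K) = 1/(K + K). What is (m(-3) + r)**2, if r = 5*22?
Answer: 434281/36 ≈ 12063.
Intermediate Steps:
m(K) = 1/(2*K)
r = 110
(m(-3) + r)**2 = ((1/2)/(-3) + 110)**2 = ((1/2)*(-1/3) + 110)**2 = (-1/6 + 110)**2 = (659/6)**2 = 434281/36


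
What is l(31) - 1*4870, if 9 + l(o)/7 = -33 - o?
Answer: -5381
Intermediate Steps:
l(o) = -294 - 7*o (l(o) = -63 + 7*(-33 - o) = -63 + (-231 - 7*o) = -294 - 7*o)
l(31) - 1*4870 = (-294 - 7*31) - 1*4870 = (-294 - 217) - 4870 = -511 - 4870 = -5381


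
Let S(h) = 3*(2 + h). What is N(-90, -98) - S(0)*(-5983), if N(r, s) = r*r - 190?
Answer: 43808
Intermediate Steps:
S(h) = 6 + 3*h
N(r, s) = -190 + r² (N(r, s) = r² - 190 = -190 + r²)
N(-90, -98) - S(0)*(-5983) = (-190 + (-90)²) - (6 + 3*0)*(-5983) = (-190 + 8100) - (6 + 0)*(-5983) = 7910 - 6*(-5983) = 7910 - 1*(-35898) = 7910 + 35898 = 43808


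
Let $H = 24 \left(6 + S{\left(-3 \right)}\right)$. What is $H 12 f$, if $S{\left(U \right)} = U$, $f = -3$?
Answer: $-2592$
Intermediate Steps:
$H = 72$ ($H = 24 \left(6 - 3\right) = 24 \cdot 3 = 72$)
$H 12 f = 72 \cdot 12 \left(-3\right) = 72 \left(-36\right) = -2592$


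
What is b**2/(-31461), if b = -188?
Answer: -35344/31461 ≈ -1.1234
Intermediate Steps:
b**2/(-31461) = (-188)**2/(-31461) = 35344*(-1/31461) = -35344/31461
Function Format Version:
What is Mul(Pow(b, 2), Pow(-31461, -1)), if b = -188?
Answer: Rational(-35344, 31461) ≈ -1.1234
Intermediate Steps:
Mul(Pow(b, 2), Pow(-31461, -1)) = Mul(Pow(-188, 2), Pow(-31461, -1)) = Mul(35344, Rational(-1, 31461)) = Rational(-35344, 31461)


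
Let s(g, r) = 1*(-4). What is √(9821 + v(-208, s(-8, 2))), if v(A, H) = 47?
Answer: 2*√2467 ≈ 99.338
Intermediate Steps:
s(g, r) = -4
√(9821 + v(-208, s(-8, 2))) = √(9821 + 47) = √9868 = 2*√2467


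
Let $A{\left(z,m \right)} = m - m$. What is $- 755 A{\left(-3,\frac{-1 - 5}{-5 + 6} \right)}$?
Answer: $0$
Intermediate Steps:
$A{\left(z,m \right)} = 0$
$- 755 A{\left(-3,\frac{-1 - 5}{-5 + 6} \right)} = \left(-755\right) 0 = 0$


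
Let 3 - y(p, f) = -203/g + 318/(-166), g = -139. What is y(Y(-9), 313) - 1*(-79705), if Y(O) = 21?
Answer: 919596448/11537 ≈ 79709.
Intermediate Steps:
y(p, f) = 39863/11537 (y(p, f) = 3 - (-203/(-139) + 318/(-166)) = 3 - (-203*(-1/139) + 318*(-1/166)) = 3 - (203/139 - 159/83) = 3 - 1*(-5252/11537) = 3 + 5252/11537 = 39863/11537)
y(Y(-9), 313) - 1*(-79705) = 39863/11537 - 1*(-79705) = 39863/11537 + 79705 = 919596448/11537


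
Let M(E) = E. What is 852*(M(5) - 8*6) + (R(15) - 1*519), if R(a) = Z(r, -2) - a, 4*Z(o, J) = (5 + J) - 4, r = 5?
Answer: -148681/4 ≈ -37170.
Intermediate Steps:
Z(o, J) = 1/4 + J/4 (Z(o, J) = ((5 + J) - 4)/4 = (1 + J)/4 = 1/4 + J/4)
R(a) = -1/4 - a (R(a) = (1/4 + (1/4)*(-2)) - a = (1/4 - 1/2) - a = -1/4 - a)
852*(M(5) - 8*6) + (R(15) - 1*519) = 852*(5 - 8*6) + ((-1/4 - 1*15) - 1*519) = 852*(5 - 48) + ((-1/4 - 15) - 519) = 852*(-43) + (-61/4 - 519) = -36636 - 2137/4 = -148681/4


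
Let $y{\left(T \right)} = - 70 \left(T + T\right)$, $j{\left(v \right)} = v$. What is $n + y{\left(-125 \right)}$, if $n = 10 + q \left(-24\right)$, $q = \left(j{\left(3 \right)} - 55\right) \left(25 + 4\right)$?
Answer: $53702$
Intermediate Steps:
$y{\left(T \right)} = - 140 T$ ($y{\left(T \right)} = - 70 \cdot 2 T = - 140 T$)
$q = -1508$ ($q = \left(3 - 55\right) \left(25 + 4\right) = \left(-52\right) 29 = -1508$)
$n = 36202$ ($n = 10 - -36192 = 10 + 36192 = 36202$)
$n + y{\left(-125 \right)} = 36202 - -17500 = 36202 + 17500 = 53702$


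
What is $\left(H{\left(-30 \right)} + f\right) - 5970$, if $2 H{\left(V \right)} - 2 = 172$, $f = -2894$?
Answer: $-8777$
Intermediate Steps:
$H{\left(V \right)} = 87$ ($H{\left(V \right)} = 1 + \frac{1}{2} \cdot 172 = 1 + 86 = 87$)
$\left(H{\left(-30 \right)} + f\right) - 5970 = \left(87 - 2894\right) - 5970 = -2807 - 5970 = -8777$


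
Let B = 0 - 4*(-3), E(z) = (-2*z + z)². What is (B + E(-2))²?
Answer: 256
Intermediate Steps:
E(z) = z² (E(z) = (-z)² = z²)
B = 12 (B = 0 + 12 = 12)
(B + E(-2))² = (12 + (-2)²)² = (12 + 4)² = 16² = 256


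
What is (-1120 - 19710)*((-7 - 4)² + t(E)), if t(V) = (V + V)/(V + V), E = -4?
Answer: -2541260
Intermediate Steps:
t(V) = 1 (t(V) = (2*V)/((2*V)) = (2*V)*(1/(2*V)) = 1)
(-1120 - 19710)*((-7 - 4)² + t(E)) = (-1120 - 19710)*((-7 - 4)² + 1) = -20830*((-11)² + 1) = -20830*(121 + 1) = -20830*122 = -2541260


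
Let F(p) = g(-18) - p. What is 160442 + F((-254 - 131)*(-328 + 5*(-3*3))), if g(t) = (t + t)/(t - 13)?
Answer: 521983/31 ≈ 16838.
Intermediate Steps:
g(t) = 2*t/(-13 + t) (g(t) = (2*t)/(-13 + t) = 2*t/(-13 + t))
F(p) = 36/31 - p (F(p) = 2*(-18)/(-13 - 18) - p = 2*(-18)/(-31) - p = 2*(-18)*(-1/31) - p = 36/31 - p)
160442 + F((-254 - 131)*(-328 + 5*(-3*3))) = 160442 + (36/31 - (-254 - 131)*(-328 + 5*(-3*3))) = 160442 + (36/31 - (-385)*(-328 + 5*(-9))) = 160442 + (36/31 - (-385)*(-328 - 45)) = 160442 + (36/31 - (-385)*(-373)) = 160442 + (36/31 - 1*143605) = 160442 + (36/31 - 143605) = 160442 - 4451719/31 = 521983/31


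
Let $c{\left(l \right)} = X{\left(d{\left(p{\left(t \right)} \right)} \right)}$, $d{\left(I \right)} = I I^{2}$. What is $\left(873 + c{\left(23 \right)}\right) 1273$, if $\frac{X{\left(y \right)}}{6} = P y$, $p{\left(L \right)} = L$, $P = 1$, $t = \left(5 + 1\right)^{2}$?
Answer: $357469857$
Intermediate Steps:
$t = 36$ ($t = 6^{2} = 36$)
$d{\left(I \right)} = I^{3}$
$X{\left(y \right)} = 6 y$ ($X{\left(y \right)} = 6 \cdot 1 y = 6 y$)
$c{\left(l \right)} = 279936$ ($c{\left(l \right)} = 6 \cdot 36^{3} = 6 \cdot 46656 = 279936$)
$\left(873 + c{\left(23 \right)}\right) 1273 = \left(873 + 279936\right) 1273 = 280809 \cdot 1273 = 357469857$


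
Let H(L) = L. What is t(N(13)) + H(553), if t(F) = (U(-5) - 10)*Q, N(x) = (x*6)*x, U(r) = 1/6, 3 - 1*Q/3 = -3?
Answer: 376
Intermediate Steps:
Q = 18 (Q = 9 - 3*(-3) = 9 + 9 = 18)
U(r) = ⅙
N(x) = 6*x² (N(x) = (6*x)*x = 6*x²)
t(F) = -177 (t(F) = (⅙ - 10)*18 = -59/6*18 = -177)
t(N(13)) + H(553) = -177 + 553 = 376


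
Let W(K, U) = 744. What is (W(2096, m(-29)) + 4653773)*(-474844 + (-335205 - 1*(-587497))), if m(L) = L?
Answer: -1035872067384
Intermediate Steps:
(W(2096, m(-29)) + 4653773)*(-474844 + (-335205 - 1*(-587497))) = (744 + 4653773)*(-474844 + (-335205 - 1*(-587497))) = 4654517*(-474844 + (-335205 + 587497)) = 4654517*(-474844 + 252292) = 4654517*(-222552) = -1035872067384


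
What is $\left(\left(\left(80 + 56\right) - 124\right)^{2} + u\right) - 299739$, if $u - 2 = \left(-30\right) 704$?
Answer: $-320713$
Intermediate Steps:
$u = -21118$ ($u = 2 - 21120 = -21118$)
$\left(\left(\left(80 + 56\right) - 124\right)^{2} + u\right) - 299739 = \left(\left(\left(80 + 56\right) - 124\right)^{2} - 21118\right) - 299739 = \left(\left(136 - 124\right)^{2} - 21118\right) - 299739 = \left(12^{2} - 21118\right) - 299739 = \left(144 - 21118\right) - 299739 = -20974 - 299739 = -320713$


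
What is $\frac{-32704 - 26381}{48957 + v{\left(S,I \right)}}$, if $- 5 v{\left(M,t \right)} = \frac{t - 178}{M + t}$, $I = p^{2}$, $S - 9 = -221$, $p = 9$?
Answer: $- \frac{38700675}{32066738} \approx -1.2069$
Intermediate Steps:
$S = -212$ ($S = 9 - 221 = -212$)
$I = 81$ ($I = 9^{2} = 81$)
$v{\left(M,t \right)} = - \frac{-178 + t}{5 \left(M + t\right)}$ ($v{\left(M,t \right)} = - \frac{\left(t - 178\right) \frac{1}{M + t}}{5} = - \frac{\left(-178 + t\right) \frac{1}{M + t}}{5} = - \frac{\frac{1}{M + t} \left(-178 + t\right)}{5} = - \frac{-178 + t}{5 \left(M + t\right)}$)
$\frac{-32704 - 26381}{48957 + v{\left(S,I \right)}} = \frac{-32704 - 26381}{48957 + \frac{178 - 81}{5 \left(-212 + 81\right)}} = - \frac{59085}{48957 + \frac{178 - 81}{5 \left(-131\right)}} = - \frac{59085}{48957 + \frac{1}{5} \left(- \frac{1}{131}\right) 97} = - \frac{59085}{48957 - \frac{97}{655}} = - \frac{59085}{\frac{32066738}{655}} = \left(-59085\right) \frac{655}{32066738} = - \frac{38700675}{32066738}$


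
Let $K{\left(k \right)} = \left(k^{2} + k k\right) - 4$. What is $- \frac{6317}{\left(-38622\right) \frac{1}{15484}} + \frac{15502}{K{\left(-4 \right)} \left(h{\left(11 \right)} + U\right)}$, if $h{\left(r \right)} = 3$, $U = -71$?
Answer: $\frac{46409036167}{18384072} \approx 2524.4$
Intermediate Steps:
$K{\left(k \right)} = -4 + 2 k^{2}$ ($K{\left(k \right)} = \left(k^{2} + k^{2}\right) - 4 = 2 k^{2} - 4 = -4 + 2 k^{2}$)
$- \frac{6317}{\left(-38622\right) \frac{1}{15484}} + \frac{15502}{K{\left(-4 \right)} \left(h{\left(11 \right)} + U\right)} = - \frac{6317}{\left(-38622\right) \frac{1}{15484}} + \frac{15502}{\left(-4 + 2 \left(-4\right)^{2}\right) \left(3 - 71\right)} = - \frac{6317}{\left(-38622\right) \frac{1}{15484}} + \frac{15502}{\left(-4 + 2 \cdot 16\right) \left(-68\right)} = - \frac{6317}{- \frac{19311}{7742}} + \frac{15502}{\left(-4 + 32\right) \left(-68\right)} = \left(-6317\right) \left(- \frac{7742}{19311}\right) + \frac{15502}{28 \left(-68\right)} = \frac{48906214}{19311} + \frac{15502}{-1904} = \frac{48906214}{19311} + 15502 \left(- \frac{1}{1904}\right) = \frac{48906214}{19311} - \frac{7751}{952} = \frac{46409036167}{18384072}$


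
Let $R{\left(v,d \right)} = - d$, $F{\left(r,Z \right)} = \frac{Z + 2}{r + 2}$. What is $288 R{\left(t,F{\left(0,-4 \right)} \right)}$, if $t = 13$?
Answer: $288$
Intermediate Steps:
$F{\left(r,Z \right)} = \frac{2 + Z}{2 + r}$
$288 R{\left(t,F{\left(0,-4 \right)} \right)} = 288 \left(- \frac{2 - 4}{2 + 0}\right) = 288 \left(- \frac{-2}{2}\right) = 288 \left(\left(-1\right) \left(-1\right)\right) = 288 \cdot 1 = 288$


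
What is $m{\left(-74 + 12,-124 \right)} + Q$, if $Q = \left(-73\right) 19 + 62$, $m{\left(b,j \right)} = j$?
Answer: $-1449$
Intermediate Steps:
$Q = -1325$ ($Q = -1387 + 62 = -1325$)
$m{\left(-74 + 12,-124 \right)} + Q = -124 - 1325 = -1449$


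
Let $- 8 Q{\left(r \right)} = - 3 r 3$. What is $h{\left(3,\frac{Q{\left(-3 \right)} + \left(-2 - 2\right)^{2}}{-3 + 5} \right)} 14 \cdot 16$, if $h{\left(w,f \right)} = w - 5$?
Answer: $-448$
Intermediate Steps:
$Q{\left(r \right)} = \frac{9 r}{8}$ ($Q{\left(r \right)} = - \frac{- 3 r 3}{8} = - \frac{\left(-9\right) r}{8} = \frac{9 r}{8}$)
$h{\left(w,f \right)} = -5 + w$
$h{\left(3,\frac{Q{\left(-3 \right)} + \left(-2 - 2\right)^{2}}{-3 + 5} \right)} 14 \cdot 16 = \left(-5 + 3\right) 14 \cdot 16 = \left(-2\right) 14 \cdot 16 = \left(-28\right) 16 = -448$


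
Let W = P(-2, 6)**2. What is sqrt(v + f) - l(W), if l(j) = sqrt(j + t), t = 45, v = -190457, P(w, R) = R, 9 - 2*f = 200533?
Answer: -9 + I*sqrt(290719) ≈ -9.0 + 539.18*I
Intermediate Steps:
f = -100262 (f = 9/2 - 1/2*200533 = 9/2 - 200533/2 = -100262)
W = 36 (W = 6**2 = 36)
l(j) = sqrt(45 + j) (l(j) = sqrt(j + 45) = sqrt(45 + j))
sqrt(v + f) - l(W) = sqrt(-190457 - 100262) - sqrt(45 + 36) = sqrt(-290719) - sqrt(81) = I*sqrt(290719) - 1*9 = I*sqrt(290719) - 9 = -9 + I*sqrt(290719)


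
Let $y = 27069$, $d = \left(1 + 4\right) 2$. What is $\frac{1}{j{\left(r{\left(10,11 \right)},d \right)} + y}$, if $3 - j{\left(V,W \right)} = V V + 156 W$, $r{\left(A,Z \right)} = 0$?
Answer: $\frac{1}{25512} \approx 3.9197 \cdot 10^{-5}$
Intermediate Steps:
$d = 10$ ($d = 5 \cdot 2 = 10$)
$j{\left(V,W \right)} = 3 - V^{2} - 156 W$ ($j{\left(V,W \right)} = 3 - \left(V V + 156 W\right) = 3 - \left(V^{2} + 156 W\right) = 3 - V^{2} - 156 W$)
$\frac{1}{j{\left(r{\left(10,11 \right)},d \right)} + y} = \frac{1}{\left(3 - 0^{2} - 1560\right) + 27069} = \frac{1}{\left(3 - 0 - 1560\right) + 27069} = \frac{1}{\left(3 + 0 - 1560\right) + 27069} = \frac{1}{-1557 + 27069} = \frac{1}{25512}$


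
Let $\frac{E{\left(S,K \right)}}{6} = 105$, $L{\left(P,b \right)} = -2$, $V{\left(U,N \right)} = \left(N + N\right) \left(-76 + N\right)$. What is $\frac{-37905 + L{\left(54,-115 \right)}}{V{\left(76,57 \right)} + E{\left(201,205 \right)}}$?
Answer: $\frac{37907}{1536} \approx 24.679$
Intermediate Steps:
$V{\left(U,N \right)} = 2 N \left(-76 + N\right)$
$E{\left(S,K \right)} = 630$ ($E{\left(S,K \right)} = 6 \cdot 105 = 630$)
$\frac{-37905 + L{\left(54,-115 \right)}}{V{\left(76,57 \right)} + E{\left(201,205 \right)}} = \frac{-37905 - 2}{2 \cdot 57 \left(-76 + 57\right) + 630} = - \frac{37907}{2 \cdot 57 \left(-19\right) + 630} = - \frac{37907}{-2166 + 630} = - \frac{37907}{-1536} = \left(-37907\right) \left(- \frac{1}{1536}\right) = \frac{37907}{1536}$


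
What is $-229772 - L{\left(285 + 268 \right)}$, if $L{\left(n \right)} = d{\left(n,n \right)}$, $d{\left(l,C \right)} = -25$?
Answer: $-229747$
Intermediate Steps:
$L{\left(n \right)} = -25$
$-229772 - L{\left(285 + 268 \right)} = -229772 - -25 = -229772 + 25 = -229747$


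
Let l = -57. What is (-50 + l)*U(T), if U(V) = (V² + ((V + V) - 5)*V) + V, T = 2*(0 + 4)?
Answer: -17120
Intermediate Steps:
T = 8 (T = 2*4 = 8)
U(V) = V + V² + V*(-5 + 2*V) (U(V) = (V² + (2*V - 5)*V) + V = (V² + (-5 + 2*V)*V) + V = (V² + V*(-5 + 2*V)) + V = V + V² + V*(-5 + 2*V))
(-50 + l)*U(T) = (-50 - 57)*(8*(-4 + 3*8)) = -856*(-4 + 24) = -856*20 = -107*160 = -17120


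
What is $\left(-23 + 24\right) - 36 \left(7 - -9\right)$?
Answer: $-575$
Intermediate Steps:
$\left(-23 + 24\right) - 36 \left(7 - -9\right) = 1 - 36 \left(7 + 9\right) = 1 - 576 = -575$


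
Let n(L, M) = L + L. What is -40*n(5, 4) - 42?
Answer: -442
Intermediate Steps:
n(L, M) = 2*L
-40*n(5, 4) - 42 = -80*5 - 42 = -40*10 - 42 = -400 - 42 = -442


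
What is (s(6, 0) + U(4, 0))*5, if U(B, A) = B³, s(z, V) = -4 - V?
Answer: 300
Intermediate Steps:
(s(6, 0) + U(4, 0))*5 = ((-4 - 1*0) + 4³)*5 = ((-4 + 0) + 64)*5 = (-4 + 64)*5 = 60*5 = 300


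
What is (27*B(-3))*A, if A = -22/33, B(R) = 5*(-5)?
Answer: 450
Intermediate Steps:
B(R) = -25
A = -⅔ (A = -22*1/33 = -⅔ ≈ -0.66667)
(27*B(-3))*A = (27*(-25))*(-⅔) = -675*(-⅔) = 450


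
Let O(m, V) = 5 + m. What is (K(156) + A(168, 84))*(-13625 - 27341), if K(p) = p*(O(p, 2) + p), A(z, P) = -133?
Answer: -2020402154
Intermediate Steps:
K(p) = p*(5 + 2*p) (K(p) = p*((5 + p) + p) = p*(5 + 2*p))
(K(156) + A(168, 84))*(-13625 - 27341) = (156*(5 + 2*156) - 133)*(-13625 - 27341) = (156*(5 + 312) - 133)*(-40966) = (156*317 - 133)*(-40966) = (49452 - 133)*(-40966) = 49319*(-40966) = -2020402154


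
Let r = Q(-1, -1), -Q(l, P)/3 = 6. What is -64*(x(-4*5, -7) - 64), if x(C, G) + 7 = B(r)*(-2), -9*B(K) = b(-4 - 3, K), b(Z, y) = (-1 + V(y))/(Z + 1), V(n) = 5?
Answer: 122944/27 ≈ 4553.5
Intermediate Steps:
Q(l, P) = -18 (Q(l, P) = -3*6 = -18)
r = -18
b(Z, y) = 4/(1 + Z) (b(Z, y) = (-1 + 5)/(Z + 1) = 4/(1 + Z))
B(K) = 2/27 (B(K) = -4/(9*(1 + (-4 - 3))) = -4/(9*(1 - 7)) = -4/(9*(-6)) = -4*(-1)/(9*6) = -⅑*(-⅔) = 2/27)
x(C, G) = -193/27 (x(C, G) = -7 + (2/27)*(-2) = -7 - 4/27 = -193/27)
-64*(x(-4*5, -7) - 64) = -64*(-193/27 - 64) = -64*(-1921/27) = 122944/27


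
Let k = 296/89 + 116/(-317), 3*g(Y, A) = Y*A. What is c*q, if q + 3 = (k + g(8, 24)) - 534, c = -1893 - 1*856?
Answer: 36455151509/28213 ≈ 1.2921e+6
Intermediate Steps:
g(Y, A) = A*Y/3 (g(Y, A) = (Y*A)/3 = (A*Y)/3 = A*Y/3)
k = 83508/28213 (k = 296*(1/89) + 116*(-1/317) = 296/89 - 116/317 = 83508/28213 ≈ 2.9599)
c = -2749 (c = -1893 - 856 = -2749)
q = -13261241/28213 (q = -3 + ((83508/28213 + (1/3)*24*8) - 534) = -3 + ((83508/28213 + 64) - 534) = -3 + (1889140/28213 - 534) = -3 - 13176602/28213 = -13261241/28213 ≈ -470.04)
c*q = -2749*(-13261241/28213) = 36455151509/28213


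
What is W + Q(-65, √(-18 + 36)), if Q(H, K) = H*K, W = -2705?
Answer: -2705 - 195*√2 ≈ -2980.8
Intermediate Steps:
W + Q(-65, √(-18 + 36)) = -2705 - 65*√(-18 + 36) = -2705 - 195*√2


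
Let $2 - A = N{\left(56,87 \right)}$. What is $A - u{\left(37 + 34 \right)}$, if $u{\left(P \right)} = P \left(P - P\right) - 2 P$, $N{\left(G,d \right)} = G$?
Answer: $88$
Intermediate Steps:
$A = -54$ ($A = 2 - 56 = -54$)
$u{\left(P \right)} = - 2 P$ ($u{\left(P \right)} = P 0 - 2 P = 0 - 2 P = - 2 P$)
$A - u{\left(37 + 34 \right)} = -54 - - 2 \left(37 + 34\right) = -54 - \left(-2\right) 71 = -54 - -142 = -54 + 142 = 88$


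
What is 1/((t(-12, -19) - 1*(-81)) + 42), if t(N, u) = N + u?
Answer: 1/92 ≈ 0.010870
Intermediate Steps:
1/((t(-12, -19) - 1*(-81)) + 42) = 1/(((-12 - 19) - 1*(-81)) + 42) = 1/((-31 + 81) + 42) = 1/(50 + 42) = 1/92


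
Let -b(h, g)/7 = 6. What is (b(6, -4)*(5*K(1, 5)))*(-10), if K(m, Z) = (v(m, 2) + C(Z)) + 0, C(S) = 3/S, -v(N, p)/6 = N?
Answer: -11340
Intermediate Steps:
v(N, p) = -6*N
K(m, Z) = -6*m + 3/Z (K(m, Z) = (-6*m + 3/Z) + 0 = -6*m + 3/Z)
b(h, g) = -42 (b(h, g) = -7*6 = -42)
(b(6, -4)*(5*K(1, 5)))*(-10) = -210*(-6*1 + 3/5)*(-10) = -210*(-6 + 3*(⅕))*(-10) = -210*(-6 + ⅗)*(-10) = -210*(-27)/5*(-10) = -42*(-27)*(-10) = 1134*(-10) = -11340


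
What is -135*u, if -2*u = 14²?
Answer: 13230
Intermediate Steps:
u = -98 (u = -½*14² = -½*196 = -98)
-135*u = -135*(-98) = 13230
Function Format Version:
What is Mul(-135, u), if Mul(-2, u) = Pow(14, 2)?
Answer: 13230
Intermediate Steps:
u = -98 (u = Mul(Rational(-1, 2), Pow(14, 2)) = Mul(Rational(-1, 2), 196) = -98)
Mul(-135, u) = Mul(-135, -98) = 13230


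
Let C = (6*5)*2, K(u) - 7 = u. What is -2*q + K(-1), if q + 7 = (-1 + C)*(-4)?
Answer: 492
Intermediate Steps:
K(u) = 7 + u
C = 60 (C = 30*2 = 60)
q = -243 (q = -7 + (-1 + 60)*(-4) = -7 + 59*(-4) = -7 - 236 = -243)
-2*q + K(-1) = -2*(-243) + (7 - 1) = 486 + 6 = 492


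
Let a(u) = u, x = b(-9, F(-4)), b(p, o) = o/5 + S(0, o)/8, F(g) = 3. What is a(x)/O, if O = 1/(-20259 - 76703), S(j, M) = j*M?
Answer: -290886/5 ≈ -58177.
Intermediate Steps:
S(j, M) = M*j
b(p, o) = o/5 (b(p, o) = o/5 + (o*0)/8 = o*(1/5) + 0*(1/8) = o/5 + 0 = o/5)
x = 3/5 (x = (1/5)*3 = 3/5 ≈ 0.60000)
O = -1/96962 (O = 1/(-96962) = -1/96962 ≈ -1.0313e-5)
a(x)/O = 3/(5*(-1/96962)) = (3/5)*(-96962) = -290886/5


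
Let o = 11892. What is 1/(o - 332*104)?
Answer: -1/22636 ≈ -4.4177e-5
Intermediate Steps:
1/(o - 332*104) = 1/(11892 - 332*104) = 1/(11892 - 34528) = 1/(-22636) = -1/22636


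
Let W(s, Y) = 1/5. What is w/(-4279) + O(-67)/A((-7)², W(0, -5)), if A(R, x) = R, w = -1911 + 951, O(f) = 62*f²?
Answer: 1190969762/209671 ≈ 5680.2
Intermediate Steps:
W(s, Y) = ⅕
w = -960
w/(-4279) + O(-67)/A((-7)², W(0, -5)) = -960/(-4279) + (62*(-67)²)/((-7)²) = -960*(-1/4279) + (62*4489)/49 = 960/4279 + 278318*(1/49) = 960/4279 + 278318/49 = 1190969762/209671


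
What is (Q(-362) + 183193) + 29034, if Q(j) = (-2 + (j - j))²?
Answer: 212231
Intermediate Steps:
Q(j) = 4 (Q(j) = (-2 + 0)² = (-2)² = 4)
(Q(-362) + 183193) + 29034 = (4 + 183193) + 29034 = 183197 + 29034 = 212231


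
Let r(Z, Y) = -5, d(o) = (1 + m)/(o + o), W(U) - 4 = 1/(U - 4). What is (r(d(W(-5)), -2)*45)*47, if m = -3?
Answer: -10575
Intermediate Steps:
W(U) = 4 + 1/(-4 + U) (W(U) = 4 + 1/(U - 4) = 4 + 1/(-4 + U))
d(o) = -1/o (d(o) = (1 - 3)/(o + o) = -2*1/(2*o) = -1/o)
(r(d(W(-5)), -2)*45)*47 = -5*45*47 = -225*47 = -10575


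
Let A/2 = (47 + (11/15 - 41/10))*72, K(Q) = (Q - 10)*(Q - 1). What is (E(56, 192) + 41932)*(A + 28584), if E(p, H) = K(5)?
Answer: 7306770432/5 ≈ 1.4614e+9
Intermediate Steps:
K(Q) = (-1 + Q)*(-10 + Q) (K(Q) = (-10 + Q)*(-1 + Q) = (-1 + Q)*(-10 + Q))
E(p, H) = -20 (E(p, H) = 10 + 5² - 11*5 = 10 + 25 - 55 = -20)
A = 31416/5 (A = 2*((47 + (11/15 - 41/10))*72) = 2*((47 - 101/30)*72) = 2*((1309/30)*72) = 2*(15708/5) = 31416/5 ≈ 6283.2)
(E(56, 192) + 41932)*(A + 28584) = (-20 + 41932)*(31416/5 + 28584) = 41912*(174336/5) = 7306770432/5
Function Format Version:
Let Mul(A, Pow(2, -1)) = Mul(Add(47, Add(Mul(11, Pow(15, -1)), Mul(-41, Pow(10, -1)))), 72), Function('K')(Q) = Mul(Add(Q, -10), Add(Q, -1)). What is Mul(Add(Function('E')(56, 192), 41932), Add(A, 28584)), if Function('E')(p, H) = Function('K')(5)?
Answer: Rational(7306770432, 5) ≈ 1.4614e+9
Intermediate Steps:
Function('K')(Q) = Mul(Add(-1, Q), Add(-10, Q)) (Function('K')(Q) = Mul(Add(-10, Q), Add(-1, Q)) = Mul(Add(-1, Q), Add(-10, Q)))
Function('E')(p, H) = -20 (Function('E')(p, H) = Add(10, Pow(5, 2), Mul(-11, 5)) = Add(10, 25, -55) = -20)
A = Rational(31416, 5) (A = Mul(2, Mul(Add(47, Add(Mul(11, Pow(15, -1)), Mul(-41, Pow(10, -1)))), 72)) = Mul(2, Mul(Add(47, Add(Mul(11, Rational(1, 15)), Mul(-41, Rational(1, 10)))), 72)) = Mul(2, Mul(Add(47, Add(Rational(11, 15), Rational(-41, 10))), 72)) = Mul(2, Mul(Add(47, Rational(-101, 30)), 72)) = Mul(2, Mul(Rational(1309, 30), 72)) = Mul(2, Rational(15708, 5)) = Rational(31416, 5) ≈ 6283.2)
Mul(Add(Function('E')(56, 192), 41932), Add(A, 28584)) = Mul(Add(-20, 41932), Add(Rational(31416, 5), 28584)) = Mul(41912, Rational(174336, 5)) = Rational(7306770432, 5)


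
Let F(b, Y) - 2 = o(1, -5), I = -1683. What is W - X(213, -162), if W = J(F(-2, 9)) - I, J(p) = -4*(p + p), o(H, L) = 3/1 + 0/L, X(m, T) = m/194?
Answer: 318529/194 ≈ 1641.9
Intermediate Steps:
X(m, T) = m/194 (X(m, T) = m*(1/194) = m/194)
o(H, L) = 3 (o(H, L) = 3*1 + 0 = 3 + 0 = 3)
F(b, Y) = 5 (F(b, Y) = 2 + 3 = 5)
J(p) = -8*p
W = 1643 (W = -8*5 - 1*(-1683) = -40 + 1683 = 1643)
W - X(213, -162) = 1643 - 213/194 = 318529/194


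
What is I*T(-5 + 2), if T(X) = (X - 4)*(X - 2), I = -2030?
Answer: -71050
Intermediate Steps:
T(X) = (-4 + X)*(-2 + X)
I*T(-5 + 2) = -2030*(8 + (-5 + 2)² - 6*(-5 + 2)) = -2030*(8 + (-3)² - 6*(-3)) = -2030*(8 + 9 + 18) = -2030*35 = -71050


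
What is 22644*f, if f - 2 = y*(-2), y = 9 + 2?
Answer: -452880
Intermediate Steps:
y = 11
f = -20 (f = 2 + 11*(-2) = 2 - 22 = -20)
22644*f = 22644*(-20) = -452880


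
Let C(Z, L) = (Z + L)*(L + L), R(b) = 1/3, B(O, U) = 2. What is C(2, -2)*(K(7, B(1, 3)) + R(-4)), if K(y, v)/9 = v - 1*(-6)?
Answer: 0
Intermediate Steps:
K(y, v) = 54 + 9*v (K(y, v) = 9*(v - 1*(-6)) = 9*(v + 6) = 9*(6 + v) = 54 + 9*v)
R(b) = 1/3
C(Z, L) = 2*L*(L + Z) (C(Z, L) = (L + Z)*(2*L) = 2*L*(L + Z))
C(2, -2)*(K(7, B(1, 3)) + R(-4)) = (2*(-2)*(-2 + 2))*((54 + 9*2) + 1/3) = (2*(-2)*0)*((54 + 18) + 1/3) = 0*(72 + 1/3) = 0*(217/3) = 0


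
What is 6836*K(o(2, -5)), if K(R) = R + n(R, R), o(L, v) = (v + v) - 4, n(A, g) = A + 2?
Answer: -177736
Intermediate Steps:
n(A, g) = 2 + A
o(L, v) = -4 + 2*v (o(L, v) = 2*v - 4 = -4 + 2*v)
K(R) = 2 + 2*R (K(R) = R + (2 + R) = 2 + 2*R)
6836*K(o(2, -5)) = 6836*(2 + 2*(-4 + 2*(-5))) = 6836*(2 + 2*(-4 - 10)) = 6836*(2 + 2*(-14)) = 6836*(2 - 28) = 6836*(-26) = -177736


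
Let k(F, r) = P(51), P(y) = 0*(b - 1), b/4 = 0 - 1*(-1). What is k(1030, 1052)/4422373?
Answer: 0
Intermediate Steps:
b = 4 (b = 4*(0 - 1*(-1)) = 4*(0 + 1) = 4*1 = 4)
P(y) = 0 (P(y) = 0*(4 - 1) = 0*3 = 0)
k(F, r) = 0
k(1030, 1052)/4422373 = 0/4422373 = 0*(1/4422373) = 0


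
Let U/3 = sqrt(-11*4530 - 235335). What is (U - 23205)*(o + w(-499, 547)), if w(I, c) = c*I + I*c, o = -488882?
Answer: 24012255540 - 9313092*I*sqrt(31685) ≈ 2.4012e+10 - 1.6578e+9*I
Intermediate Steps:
w(I, c) = 2*I*c (w(I, c) = I*c + I*c = 2*I*c)
U = 9*I*sqrt(31685) (U = 3*sqrt(-11*4530 - 235335) = 3*sqrt(-49830 - 235335) = 3*sqrt(-285165) = 3*(3*I*sqrt(31685)) = 9*I*sqrt(31685) ≈ 1602.0*I)
(U - 23205)*(o + w(-499, 547)) = (9*I*sqrt(31685) - 23205)*(-488882 + 2*(-499)*547) = (-23205 + 9*I*sqrt(31685))*(-488882 - 545906) = (-23205 + 9*I*sqrt(31685))*(-1034788) = 24012255540 - 9313092*I*sqrt(31685)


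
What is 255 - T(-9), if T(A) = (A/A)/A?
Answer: 2296/9 ≈ 255.11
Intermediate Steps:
T(A) = 1/A
255 - T(-9) = 255 - 1/(-9) = 255 - 1*(-⅑) = 255 + ⅑ = 2296/9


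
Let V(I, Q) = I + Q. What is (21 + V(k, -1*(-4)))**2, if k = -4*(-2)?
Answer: 1089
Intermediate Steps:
k = 8
(21 + V(k, -1*(-4)))**2 = (21 + (8 - 1*(-4)))**2 = (21 + (8 + 4))**2 = (21 + 12)**2 = 33**2 = 1089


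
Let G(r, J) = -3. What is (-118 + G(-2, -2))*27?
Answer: -3267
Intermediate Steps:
(-118 + G(-2, -2))*27 = (-118 - 3)*27 = -121*27 = -3267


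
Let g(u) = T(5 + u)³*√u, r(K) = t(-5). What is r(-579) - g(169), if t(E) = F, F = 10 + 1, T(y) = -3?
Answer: 362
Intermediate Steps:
F = 11
t(E) = 11
r(K) = 11
g(u) = -27*√u (g(u) = (-3)³*√u = -27*√u)
r(-579) - g(169) = 11 - (-27)*√169 = 11 - (-27)*13 = 11 - 1*(-351) = 11 + 351 = 362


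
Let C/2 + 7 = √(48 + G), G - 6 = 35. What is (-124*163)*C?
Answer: 282968 - 40424*√89 ≈ -98391.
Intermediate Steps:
G = 41 (G = 6 + 35 = 41)
C = -14 + 2*√89 (C = -14 + 2*√(48 + 41) = -14 + 2*√89 ≈ 4.8680)
(-124*163)*C = (-124*163)*(-14 + 2*√89) = -20212*(-14 + 2*√89) = 282968 - 40424*√89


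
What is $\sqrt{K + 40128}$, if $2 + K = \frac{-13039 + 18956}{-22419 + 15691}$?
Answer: $\frac{73 \sqrt{101318}}{116} \approx 200.31$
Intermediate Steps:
$K = - \frac{19373}{6728}$ ($K = -2 + \frac{-13039 + 18956}{-22419 + 15691} = -2 + \frac{5917}{-6728} = -2 + 5917 \left(- \frac{1}{6728}\right) = -2 - \frac{5917}{6728} = - \frac{19373}{6728} \approx -2.8795$)
$\sqrt{K + 40128} = \sqrt{- \frac{19373}{6728} + 40128} = \sqrt{\frac{269961811}{6728}} = \frac{73 \sqrt{101318}}{116}$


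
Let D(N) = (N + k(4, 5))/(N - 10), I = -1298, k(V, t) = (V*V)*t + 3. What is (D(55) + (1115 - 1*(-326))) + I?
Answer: 2191/15 ≈ 146.07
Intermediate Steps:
k(V, t) = 3 + t*V**2 (k(V, t) = V**2*t + 3 = t*V**2 + 3 = 3 + t*V**2)
D(N) = (83 + N)/(-10 + N) (D(N) = (N + (3 + 5*4**2))/(N - 10) = (N + (3 + 5*16))/(-10 + N) = (N + (3 + 80))/(-10 + N) = (N + 83)/(-10 + N) = (83 + N)/(-10 + N))
(D(55) + (1115 - 1*(-326))) + I = ((83 + 55)/(-10 + 55) + (1115 - 1*(-326))) - 1298 = (138/45 + (1115 + 326)) - 1298 = ((1/45)*138 + 1441) - 1298 = (46/15 + 1441) - 1298 = 21661/15 - 1298 = 2191/15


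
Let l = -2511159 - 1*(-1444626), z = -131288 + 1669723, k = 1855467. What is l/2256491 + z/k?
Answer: 1492547945674/4186844586297 ≈ 0.35649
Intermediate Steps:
z = 1538435
l = -1066533 (l = -2511159 + 1444626 = -1066533)
l/2256491 + z/k = -1066533/2256491 + 1538435/1855467 = 1492547945674/4186844586297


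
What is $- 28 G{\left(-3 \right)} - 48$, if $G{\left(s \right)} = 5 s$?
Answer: $372$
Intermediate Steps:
$- 28 G{\left(-3 \right)} - 48 = - 28 \cdot 5 \left(-3\right) - 48 = \left(-28\right) \left(-15\right) - 48 = 420 - 48 = 372$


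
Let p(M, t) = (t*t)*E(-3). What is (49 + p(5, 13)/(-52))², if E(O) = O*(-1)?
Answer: 24649/16 ≈ 1540.6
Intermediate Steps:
E(O) = -O
p(M, t) = 3*t² (p(M, t) = (t*t)*(-1*(-3)) = t²*3 = 3*t²)
(49 + p(5, 13)/(-52))² = (49 + (3*13²)/(-52))² = (49 + (3*169)*(-1/52))² = (49 + 507*(-1/52))² = (49 - 39/4)² = (157/4)² = 24649/16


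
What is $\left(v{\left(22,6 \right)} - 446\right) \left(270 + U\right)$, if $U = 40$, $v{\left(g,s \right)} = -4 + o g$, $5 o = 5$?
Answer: $-132680$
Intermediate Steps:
$o = 1$ ($o = \frac{1}{5} \cdot 5 = 1$)
$v{\left(g,s \right)} = -4 + g$ ($v{\left(g,s \right)} = -4 + 1 g = -4 + g$)
$\left(v{\left(22,6 \right)} - 446\right) \left(270 + U\right) = \left(\left(-4 + 22\right) - 446\right) \left(270 + 40\right) = \left(18 - 446\right) 310 = \left(-428\right) 310 = -132680$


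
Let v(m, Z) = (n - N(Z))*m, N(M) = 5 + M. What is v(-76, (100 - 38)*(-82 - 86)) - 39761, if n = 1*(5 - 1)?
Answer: -831301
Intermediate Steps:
n = 4 (n = 1*4 = 4)
v(m, Z) = m*(-1 - Z) (v(m, Z) = (4 - (5 + Z))*m = (4 + (-5 - Z))*m = (-1 - Z)*m = m*(-1 - Z))
v(-76, (100 - 38)*(-82 - 86)) - 39761 = -1*(-76)*(1 + (100 - 38)*(-82 - 86)) - 39761 = -1*(-76)*(1 + 62*(-168)) - 39761 = -1*(-76)*(1 - 10416) - 39761 = -1*(-76)*(-10415) - 39761 = -791540 - 39761 = -831301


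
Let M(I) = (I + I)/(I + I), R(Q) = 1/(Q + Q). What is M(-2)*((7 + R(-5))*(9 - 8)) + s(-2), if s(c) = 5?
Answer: 119/10 ≈ 11.900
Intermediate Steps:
R(Q) = 1/(2*Q)
M(I) = 1 (M(I) = (2*I)/((2*I)) = (2*I)*(1/(2*I)) = 1)
M(-2)*((7 + R(-5))*(9 - 8)) + s(-2) = 1*((7 + (½)/(-5))*(9 - 8)) + 5 = 1*((7 + (½)*(-⅕))*1) + 5 = 1*((7 - ⅒)*1) + 5 = 1*((69/10)*1) + 5 = 1*(69/10) + 5 = 69/10 + 5 = 119/10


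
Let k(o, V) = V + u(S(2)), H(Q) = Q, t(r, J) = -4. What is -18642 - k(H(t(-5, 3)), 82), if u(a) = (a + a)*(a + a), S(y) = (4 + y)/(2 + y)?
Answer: -18733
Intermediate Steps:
S(y) = (4 + y)/(2 + y)
u(a) = 4*a² (u(a) = (2*a)*(2*a) = 4*a²)
k(o, V) = 9 + V (k(o, V) = V + 4*((4 + 2)/(2 + 2))² = V + 4*(6/4)² = V + 4*((¼)*6)² = V + 4*(3/2)² = V + 4*(9/4) = V + 9 = 9 + V)
-18642 - k(H(t(-5, 3)), 82) = -18642 - (9 + 82) = -18642 - 1*91 = -18642 - 91 = -18733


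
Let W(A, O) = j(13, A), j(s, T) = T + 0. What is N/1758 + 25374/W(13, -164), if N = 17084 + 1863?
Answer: 44853803/22854 ≈ 1962.6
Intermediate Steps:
j(s, T) = T
W(A, O) = A
N = 18947
N/1758 + 25374/W(13, -164) = 18947/1758 + 25374/13 = 44853803/22854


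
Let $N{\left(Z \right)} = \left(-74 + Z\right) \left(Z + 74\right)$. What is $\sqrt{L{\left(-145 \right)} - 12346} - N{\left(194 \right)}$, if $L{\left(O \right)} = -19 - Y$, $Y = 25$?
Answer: $-32160 + i \sqrt{12390} \approx -32160.0 + 111.31 i$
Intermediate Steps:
$L{\left(O \right)} = -44$ ($L{\left(O \right)} = -19 - 25 = -44$)
$N{\left(Z \right)} = \left(-74 + Z\right) \left(74 + Z\right)$
$\sqrt{L{\left(-145 \right)} - 12346} - N{\left(194 \right)} = \sqrt{-44 - 12346} - \left(-5476 + 194^{2}\right) = \sqrt{-12390} - \left(-5476 + 37636\right) = i \sqrt{12390} - 32160 = -32160 + i \sqrt{12390}$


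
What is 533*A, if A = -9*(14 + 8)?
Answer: -105534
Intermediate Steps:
A = -198 (A = -9*22 = -198)
533*A = 533*(-198) = -105534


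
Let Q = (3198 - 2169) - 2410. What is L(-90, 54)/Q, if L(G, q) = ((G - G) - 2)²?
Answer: -4/1381 ≈ -0.0028965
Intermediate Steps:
L(G, q) = 4 (L(G, q) = (0 - 2)² = (-2)² = 4)
Q = -1381 (Q = 1029 - 2410 = -1381)
L(-90, 54)/Q = 4/(-1381) = 4*(-1/1381) = -4/1381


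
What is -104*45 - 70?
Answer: -4750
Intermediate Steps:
-104*45 - 70 = -4680 - 70 = -4750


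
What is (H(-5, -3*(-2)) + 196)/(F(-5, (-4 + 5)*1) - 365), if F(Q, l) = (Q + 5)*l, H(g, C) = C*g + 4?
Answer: -34/73 ≈ -0.46575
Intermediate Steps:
H(g, C) = 4 + C*g
F(Q, l) = l*(5 + Q) (F(Q, l) = (5 + Q)*l = l*(5 + Q))
(H(-5, -3*(-2)) + 196)/(F(-5, (-4 + 5)*1) - 365) = ((4 - 3*(-2)*(-5)) + 196)/(((-4 + 5)*1)*(5 - 5) - 365) = ((4 + 6*(-5)) + 196)/((1*1)*0 - 365) = ((4 - 30) + 196)/(1*0 - 365) = (-26 + 196)/(0 - 365) = 170/(-365) = 170*(-1/365) = -34/73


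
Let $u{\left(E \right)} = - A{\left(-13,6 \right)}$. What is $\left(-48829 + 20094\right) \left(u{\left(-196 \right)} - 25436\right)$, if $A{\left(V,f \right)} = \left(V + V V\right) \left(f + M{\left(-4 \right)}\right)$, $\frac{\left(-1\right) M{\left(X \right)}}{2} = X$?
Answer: $793660700$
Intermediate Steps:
$M{\left(X \right)} = - 2 X$
$A{\left(V,f \right)} = \left(8 + f\right) \left(V + V^{2}\right)$ ($A{\left(V,f \right)} = \left(V + V V\right) \left(f - -8\right) = \left(V + V^{2}\right) \left(f + 8\right) = \left(V + V^{2}\right) \left(8 + f\right) = \left(8 + f\right) \left(V + V^{2}\right)$)
$u{\left(E \right)} = -2184$ ($u{\left(E \right)} = - \left(-13\right) \left(8 + 6 + 8 \left(-13\right) - 78\right) = - \left(-13\right) \left(8 + 6 - 104 - 78\right) = - \left(-13\right) \left(-168\right) = \left(-1\right) 2184 = -2184$)
$\left(-48829 + 20094\right) \left(u{\left(-196 \right)} - 25436\right) = \left(-48829 + 20094\right) \left(-2184 - 25436\right) = \left(-28735\right) \left(-27620\right) = 793660700$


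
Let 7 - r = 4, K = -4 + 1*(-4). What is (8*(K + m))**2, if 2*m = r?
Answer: 2704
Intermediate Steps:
K = -8 (K = -4 - 4 = -8)
r = 3 (r = 7 - 1*4 = 7 - 4 = 3)
m = 3/2 (m = (1/2)*3 = 3/2 ≈ 1.5000)
(8*(K + m))**2 = (8*(-8 + 3/2))**2 = (8*(-13/2))**2 = (-52)**2 = 2704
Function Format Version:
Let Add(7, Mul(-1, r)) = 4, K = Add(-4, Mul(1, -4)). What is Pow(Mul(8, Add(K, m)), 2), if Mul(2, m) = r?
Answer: 2704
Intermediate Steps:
K = -8 (K = Add(-4, -4) = -8)
r = 3 (r = Add(7, Mul(-1, 4)) = Add(7, -4) = 3)
m = Rational(3, 2) (m = Mul(Rational(1, 2), 3) = Rational(3, 2) ≈ 1.5000)
Pow(Mul(8, Add(K, m)), 2) = Pow(Mul(8, Add(-8, Rational(3, 2))), 2) = Pow(Mul(8, Rational(-13, 2)), 2) = Pow(-52, 2) = 2704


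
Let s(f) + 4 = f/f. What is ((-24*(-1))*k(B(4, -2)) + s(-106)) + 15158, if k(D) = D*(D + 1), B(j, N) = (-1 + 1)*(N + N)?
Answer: 15155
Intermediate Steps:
B(j, N) = 0 (B(j, N) = 0*(2*N) = 0)
s(f) = -3 (s(f) = -4 + f/f = -4 + 1 = -3)
k(D) = D*(1 + D)
((-24*(-1))*k(B(4, -2)) + s(-106)) + 15158 = ((-24*(-1))*(0*(1 + 0)) - 3) + 15158 = (24*(0*1) - 3) + 15158 = (24*0 - 3) + 15158 = (0 - 3) + 15158 = -3 + 15158 = 15155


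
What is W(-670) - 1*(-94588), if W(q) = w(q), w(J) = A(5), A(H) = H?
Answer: 94593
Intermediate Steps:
w(J) = 5
W(q) = 5
W(-670) - 1*(-94588) = 5 - 1*(-94588) = 5 + 94588 = 94593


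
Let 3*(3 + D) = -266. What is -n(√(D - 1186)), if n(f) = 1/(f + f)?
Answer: I*√11499/7666 ≈ 0.013988*I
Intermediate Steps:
D = -275/3 (D = -3 + (⅓)*(-266) = -3 - 266/3 = -275/3 ≈ -91.667)
n(f) = 1/(2*f)
-n(√(D - 1186)) = -1/(2*(√(-275/3 - 1186))) = -1/(2*(√(-3833/3))) = -1/(2*(I*√11499/3)) = -(-I*√11499/3833)/2 = -(-1)*I*√11499/7666 = I*√11499/7666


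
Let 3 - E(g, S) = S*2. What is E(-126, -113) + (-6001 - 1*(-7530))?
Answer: 1758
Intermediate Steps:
E(g, S) = 3 - 2*S (E(g, S) = 3 - S*2 = 3 - 2*S)
E(-126, -113) + (-6001 - 1*(-7530)) = (3 - 2*(-113)) + (-6001 - 1*(-7530)) = (3 + 226) + (-6001 + 7530) = 229 + 1529 = 1758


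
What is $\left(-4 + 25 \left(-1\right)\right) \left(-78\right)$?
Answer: $2262$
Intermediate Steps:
$\left(-4 + 25 \left(-1\right)\right) \left(-78\right) = \left(-4 - 25\right) \left(-78\right) = \left(-29\right) \left(-78\right) = 2262$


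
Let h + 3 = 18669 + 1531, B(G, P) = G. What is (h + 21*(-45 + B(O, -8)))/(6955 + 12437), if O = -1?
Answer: 19231/19392 ≈ 0.99170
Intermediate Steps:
h = 20197 (h = -3 + (18669 + 1531) = -3 + 20200 = 20197)
(h + 21*(-45 + B(O, -8)))/(6955 + 12437) = (20197 + 21*(-45 - 1))/(6955 + 12437) = (20197 + 21*(-46))/19392 = (20197 - 966)*(1/19392) = 19231*(1/19392) = 19231/19392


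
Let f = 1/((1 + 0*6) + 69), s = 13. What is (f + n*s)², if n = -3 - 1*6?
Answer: 67059721/4900 ≈ 13686.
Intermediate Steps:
n = -9 (n = -3 - 6 = -9)
f = 1/70 (f = 1/((1 + 0) + 69) = 1/(1 + 69) = 1/70 ≈ 0.014286)
(f + n*s)² = (1/70 - 9*13)² = (1/70 - 117)² = (-8189/70)² = 67059721/4900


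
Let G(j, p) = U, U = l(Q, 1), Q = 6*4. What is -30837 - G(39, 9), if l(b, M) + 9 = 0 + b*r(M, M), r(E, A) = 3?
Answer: -30900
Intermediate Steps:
Q = 24
l(b, M) = -9 + 3*b (l(b, M) = -9 + (0 + b*3) = -9 + (0 + 3*b) = -9 + 3*b)
U = 63 (U = -9 + 3*24 = -9 + 72 = 63)
G(j, p) = 63
-30837 - G(39, 9) = -30837 - 1*63 = -30837 - 63 = -30900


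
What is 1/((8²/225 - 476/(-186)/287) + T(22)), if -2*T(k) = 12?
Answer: -285975/1631956 ≈ -0.17523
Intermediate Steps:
T(k) = -6 (T(k) = -½*12 = -6)
1/((8²/225 - 476/(-186)/287) + T(22)) = 1/((8²/225 - 476/(-186)/287) - 6) = 1/((64*(1/225) - 476*(-1/186)*(1/287)) - 6) = 1/((64/225 + (238/93)*(1/287)) - 6) = 1/((64/225 + 34/3813) - 6) = 1/(83894/285975 - 6) = 1/(-1631956/285975) = -285975/1631956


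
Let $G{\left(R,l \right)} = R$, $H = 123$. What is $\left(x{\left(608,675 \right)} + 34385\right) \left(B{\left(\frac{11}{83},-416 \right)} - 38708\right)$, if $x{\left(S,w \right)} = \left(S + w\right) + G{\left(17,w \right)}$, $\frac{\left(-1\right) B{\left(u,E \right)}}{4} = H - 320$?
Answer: $-1353175200$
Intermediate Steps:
$B{\left(u,E \right)} = 788$ ($B{\left(u,E \right)} = - 4 \left(123 - 320\right) = \left(-4\right) \left(-197\right) = 788$)
$x{\left(S,w \right)} = 17 + S + w$ ($x{\left(S,w \right)} = \left(S + w\right) + 17 = 17 + S + w$)
$\left(x{\left(608,675 \right)} + 34385\right) \left(B{\left(\frac{11}{83},-416 \right)} - 38708\right) = \left(\left(17 + 608 + 675\right) + 34385\right) \left(788 - 38708\right) = \left(1300 + 34385\right) \left(-37920\right) = 35685 \left(-37920\right) = -1353175200$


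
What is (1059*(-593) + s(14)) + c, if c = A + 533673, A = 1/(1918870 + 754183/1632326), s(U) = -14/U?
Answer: -295415531679777619/3132222145803 ≈ -94315.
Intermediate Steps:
A = 1632326/3132222145803 (A = 1/(1918870 + 754183*(1/1632326)) = 1/(1918870 + 754183/1632326) = 1/(3132222145803/1632326) = 1632326/3132222145803 ≈ 5.2114e-7)
c = 1671582389218756745/3132222145803 (c = 1632326/3132222145803 + 533673 = 1671582389218756745/3132222145803 ≈ 5.3367e+5)
(1059*(-593) + s(14)) + c = (1059*(-593) - 14/14) + 1671582389218756745/3132222145803 = (-627987 - 14*1/14) + 1671582389218756745/3132222145803 = (-627987 - 1) + 1671582389218756745/3132222145803 = -627988 + 1671582389218756745/3132222145803 = -295415531679777619/3132222145803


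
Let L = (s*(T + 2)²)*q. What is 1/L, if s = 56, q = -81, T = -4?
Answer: -1/18144 ≈ -5.5115e-5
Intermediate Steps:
L = -18144 (L = (56*(-4 + 2)²)*(-81) = (56*(-2)²)*(-81) = (56*4)*(-81) = 224*(-81) = -18144)
1/L = 1/(-18144) = -1/18144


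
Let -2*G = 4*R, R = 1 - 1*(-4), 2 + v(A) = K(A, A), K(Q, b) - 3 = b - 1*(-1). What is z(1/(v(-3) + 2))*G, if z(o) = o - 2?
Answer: 10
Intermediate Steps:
K(Q, b) = 4 + b (K(Q, b) = 3 + (b - 1*(-1)) = 3 + (b + 1) = 3 + (1 + b) = 4 + b)
v(A) = 2 + A (v(A) = -2 + (4 + A) = 2 + A)
R = 5 (R = 1 + 4 = 5)
z(o) = -2 + o
G = -10 (G = -2*5 = -1/2*20 = -10)
z(1/(v(-3) + 2))*G = (-2 + 1/((2 - 3) + 2))*(-10) = (-2 + 1/(-1 + 2))*(-10) = (-2 + 1/1)*(-10) = (-2 + 1)*(-10) = -1*(-10) = 10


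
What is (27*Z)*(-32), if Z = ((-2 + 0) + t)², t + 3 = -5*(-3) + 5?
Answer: -194400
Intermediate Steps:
t = 17 (t = -3 + (-5*(-3) + 5) = -3 + (15 + 5) = -3 + 20 = 17)
Z = 225 (Z = ((-2 + 0) + 17)² = (-2 + 17)² = 15² = 225)
(27*Z)*(-32) = (27*225)*(-32) = 6075*(-32) = -194400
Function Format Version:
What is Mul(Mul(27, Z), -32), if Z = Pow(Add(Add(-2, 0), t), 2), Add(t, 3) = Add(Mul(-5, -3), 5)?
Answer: -194400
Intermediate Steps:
t = 17 (t = Add(-3, Add(Mul(-5, -3), 5)) = Add(-3, Add(15, 5)) = Add(-3, 20) = 17)
Z = 225 (Z = Pow(Add(Add(-2, 0), 17), 2) = Pow(Add(-2, 17), 2) = Pow(15, 2) = 225)
Mul(Mul(27, Z), -32) = Mul(Mul(27, 225), -32) = Mul(6075, -32) = -194400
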